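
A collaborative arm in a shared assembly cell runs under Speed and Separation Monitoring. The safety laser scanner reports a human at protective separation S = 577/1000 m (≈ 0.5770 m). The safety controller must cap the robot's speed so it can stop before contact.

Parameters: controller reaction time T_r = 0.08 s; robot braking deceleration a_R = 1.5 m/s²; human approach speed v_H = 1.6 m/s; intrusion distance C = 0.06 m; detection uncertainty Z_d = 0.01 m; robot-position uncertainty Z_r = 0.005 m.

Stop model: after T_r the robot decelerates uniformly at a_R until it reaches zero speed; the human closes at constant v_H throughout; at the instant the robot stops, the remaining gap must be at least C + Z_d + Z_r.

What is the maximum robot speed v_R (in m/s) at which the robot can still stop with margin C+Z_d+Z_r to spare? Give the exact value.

v_R_max = 3/10 m/s = 0.3000 m/s

quadratic (1/3)·v² + (86/75)·v + (-187/500) = 0
  disc = (86/75)² − 4·(1/3)·(-187/500) = 10201/5625 ; √disc = 101/75
  v_R = (−(86/75) + 101/75) / (2·(1/3)) = 3/10 m/s
check:
braking lasts T_s = (3/10)/(3/2) = 0.2000 s
robot in T_r: 0.3000·0.0800 = 0.0240 m
braking distance = 0.3000²/(2·1.5000) = 0.0300 m
person approaches 1.6000·(0.0800+0.2000) = 0.4480 m
margins: 0.0600+0.0100+0.0050 = 0.0750 m
sum ≈ 0.0240+0.0300+0.4480+0.0750 ≈ 0.5770 m = S ✓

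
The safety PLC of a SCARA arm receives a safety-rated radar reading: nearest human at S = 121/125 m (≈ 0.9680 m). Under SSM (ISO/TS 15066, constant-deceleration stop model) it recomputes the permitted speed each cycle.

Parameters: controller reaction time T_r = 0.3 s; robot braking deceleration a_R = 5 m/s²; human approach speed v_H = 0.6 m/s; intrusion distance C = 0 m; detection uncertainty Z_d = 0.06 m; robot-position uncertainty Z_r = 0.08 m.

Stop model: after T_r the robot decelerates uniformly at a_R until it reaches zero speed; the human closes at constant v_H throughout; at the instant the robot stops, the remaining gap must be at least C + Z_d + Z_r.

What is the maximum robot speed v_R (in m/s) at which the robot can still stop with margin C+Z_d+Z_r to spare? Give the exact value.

v_R_max = 6/5 m/s = 1.2000 m/s

at the boundary: (1/10)·v² + (21/50)·v + (-81/125) = 0
  disc = (21/50)² − 4·(1/10)·(-81/125) = 1089/2500 ; √disc = 33/50
  v_R = (−(21/50) + 33/50) / (2·(1/10)) = 6/5 m/s
check:
stop time T_s = (6/5)/5 = 0.2400 s
robot in T_r: 1.2000·0.3000 = 0.3600 m
robot under decel: 1.2000²/(2·5.0000) = 0.1440 m
human closes 0.6000·0.5400 = 0.3240 m
residual clearance needed = 0.0000+0.0600+0.0800 = 0.1400 m
sum ≈ 0.3600+0.1440+0.3240+0.1400 ≈ 0.9680 m = S ✓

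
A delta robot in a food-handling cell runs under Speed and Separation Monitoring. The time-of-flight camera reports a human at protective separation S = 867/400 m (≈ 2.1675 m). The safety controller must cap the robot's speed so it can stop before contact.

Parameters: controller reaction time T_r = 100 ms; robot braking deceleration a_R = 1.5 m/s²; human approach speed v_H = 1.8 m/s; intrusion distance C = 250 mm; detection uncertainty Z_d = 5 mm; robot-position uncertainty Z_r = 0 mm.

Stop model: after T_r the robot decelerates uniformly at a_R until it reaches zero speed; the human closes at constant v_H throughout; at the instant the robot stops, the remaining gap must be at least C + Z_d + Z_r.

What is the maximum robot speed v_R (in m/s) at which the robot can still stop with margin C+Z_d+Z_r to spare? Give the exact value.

v_R_max = 21/20 m/s = 1.0500 m/s

at the boundary: (1/3)·v² + (13/10)·v + (-693/400) = 0
  disc = (13/10)² − 4·(1/3)·(-693/400) = 4 ; √disc = 2
  v_R = (−(13/10) + 2) / (2·(1/3)) = 21/20 m/s
check:
braking lasts T_s = (21/20)/(3/2) = 0.7000 s
robot covers v_R·T_r = 1.0500·0.1000 = 0.1050 m before braking
braking distance = 1.0500²/(2·1.5000) = 0.3675 m
human closes 1.8000·0.8000 = 1.4400 m
residual clearance needed = 0.2500+0.0050+0.0000 = 0.2550 m
sum ≈ 0.1050+0.3675+1.4400+0.2550 ≈ 2.1675 m = S ✓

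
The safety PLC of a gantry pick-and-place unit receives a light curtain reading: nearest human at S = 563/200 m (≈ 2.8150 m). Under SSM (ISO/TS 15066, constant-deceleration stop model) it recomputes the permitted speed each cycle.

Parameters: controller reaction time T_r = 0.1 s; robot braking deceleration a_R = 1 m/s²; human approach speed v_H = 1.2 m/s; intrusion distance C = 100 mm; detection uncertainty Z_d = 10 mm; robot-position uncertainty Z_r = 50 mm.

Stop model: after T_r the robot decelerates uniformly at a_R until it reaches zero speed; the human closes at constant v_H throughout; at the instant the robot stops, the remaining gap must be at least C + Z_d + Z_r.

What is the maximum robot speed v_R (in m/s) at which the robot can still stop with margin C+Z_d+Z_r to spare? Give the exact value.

v_R_max = 13/10 m/s = 1.3000 m/s

quadratic (1/2)·v² + (13/10)·v + (-507/200) = 0
  disc = (13/10)² − 4·(1/2)·(-507/200) = 169/25 ; √disc = 13/5
  v_R = (−(13/10) + 13/5) / (2·(1/2)) = 13/10 m/s
check:
stop time T_s = (13/10)/1 = 1.3000 s
reaction-phase robot travel = 1.3000·0.1000 = 0.1300 m
robot under decel: 1.3000²/(2·1.0000) = 0.8450 m
person approaches 1.2000·(0.1000+1.3000) = 1.6800 m
C+Z_d+Z_r = 0.1000+0.0100+0.0500 = 0.1600 m
sum ≈ 0.1300+0.8450+1.6800+0.1600 ≈ 2.8150 m = S ✓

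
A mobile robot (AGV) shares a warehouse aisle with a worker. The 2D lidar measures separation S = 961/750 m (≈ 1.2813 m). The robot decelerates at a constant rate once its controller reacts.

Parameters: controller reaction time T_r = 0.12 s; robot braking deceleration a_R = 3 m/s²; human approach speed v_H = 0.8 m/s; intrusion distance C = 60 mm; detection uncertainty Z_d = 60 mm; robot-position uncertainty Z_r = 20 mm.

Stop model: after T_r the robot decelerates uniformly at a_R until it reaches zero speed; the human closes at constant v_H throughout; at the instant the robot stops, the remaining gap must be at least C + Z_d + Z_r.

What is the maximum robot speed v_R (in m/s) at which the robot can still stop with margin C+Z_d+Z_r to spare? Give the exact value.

v_R_max = 8/5 m/s = 1.6000 m/s

at the boundary: (1/6)·v² + (29/75)·v + (-392/375) = 0
  disc = (29/75)² − 4·(1/6)·(-392/375) = 529/625 ; √disc = 23/25
  v_R = (−(29/75) + 23/25) / (2·(1/6)) = 8/5 m/s
check:
T_s = v_R/a_R = (8/5)/3 = 0.5333 s
robot covers v_R·T_r = 1.6000·0.1200 = 0.1920 m before braking
robot under decel: 1.6000²/(2·3.0000) = 0.4267 m
person approaches 0.8000·(0.1200+0.5333) = 0.5227 m
margins: 0.0600+0.0600+0.0200 = 0.1400 m
sum ≈ 0.1920+0.4267+0.5227+0.1400 ≈ 1.2813 m = S ✓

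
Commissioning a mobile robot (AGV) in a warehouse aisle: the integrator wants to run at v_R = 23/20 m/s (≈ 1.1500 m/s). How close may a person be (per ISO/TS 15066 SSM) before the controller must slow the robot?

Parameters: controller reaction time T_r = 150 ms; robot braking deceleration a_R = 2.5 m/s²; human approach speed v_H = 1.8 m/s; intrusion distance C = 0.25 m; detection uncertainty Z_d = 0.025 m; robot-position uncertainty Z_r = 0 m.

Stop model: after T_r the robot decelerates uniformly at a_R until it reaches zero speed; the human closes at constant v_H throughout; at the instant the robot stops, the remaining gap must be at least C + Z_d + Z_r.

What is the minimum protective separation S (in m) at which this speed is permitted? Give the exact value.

braking lasts T_s = (23/20)/(5/2) = 0.4600 s
robot in T_r: 1.1500·0.1500 = 0.1725 m
robot covers 1.1500·0.4600 − ½·2.5000·0.4600² = 0.2645 m while stopping
human over T_r+T_s: 1.8000·(0.1500+0.4600) = 1.0980 m
residual clearance needed = 0.2500+0.0250+0.0000 = 0.2750 m
S_min ≈ 0.1725+0.2645+1.0980+0.2750  ⇒  S_min = 181/100 m

S_min = 181/100 m = 1.8100 m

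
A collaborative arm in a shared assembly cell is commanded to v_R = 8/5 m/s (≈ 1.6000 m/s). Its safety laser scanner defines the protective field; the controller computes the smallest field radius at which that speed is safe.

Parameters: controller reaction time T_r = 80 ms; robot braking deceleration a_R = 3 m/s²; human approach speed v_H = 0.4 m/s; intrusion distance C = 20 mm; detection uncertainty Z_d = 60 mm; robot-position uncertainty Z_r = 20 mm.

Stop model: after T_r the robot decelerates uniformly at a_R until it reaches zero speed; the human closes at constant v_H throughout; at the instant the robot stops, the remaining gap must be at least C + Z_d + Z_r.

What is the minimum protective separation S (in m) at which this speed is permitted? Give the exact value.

S_min = 9/10 m = 0.9000 m

stop time T_s = (8/5)/3 = 0.5333 s
robot in T_r: 1.6000·0.0800 = 0.1280 m
robot under decel: 1.6000²/(2·3.0000) = 0.4267 m
human closes 0.4000·0.6133 = 0.2453 m
residual clearance needed = 0.0200+0.0600+0.0200 = 0.1000 m
S_min ≈ 0.1280+0.4267+0.2453+0.1000  ⇒  S_min = 9/10 m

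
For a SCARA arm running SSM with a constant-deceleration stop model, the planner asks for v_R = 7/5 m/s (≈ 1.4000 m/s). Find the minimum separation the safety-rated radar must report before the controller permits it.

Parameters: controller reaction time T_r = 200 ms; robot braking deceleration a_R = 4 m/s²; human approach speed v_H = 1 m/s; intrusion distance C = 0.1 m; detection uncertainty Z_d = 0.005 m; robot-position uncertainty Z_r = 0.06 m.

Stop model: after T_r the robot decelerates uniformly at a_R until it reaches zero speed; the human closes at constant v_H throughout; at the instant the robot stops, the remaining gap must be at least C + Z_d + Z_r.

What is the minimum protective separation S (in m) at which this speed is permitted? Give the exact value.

stop time T_s = (7/5)/4 = 0.3500 s
robot covers v_R·T_r = 1.4000·0.2000 = 0.2800 m before braking
robot covers 1.4000·0.3500 − ½·4.0000·0.3500² = 0.2450 m while stopping
human closes 1.0000·0.5500 = 0.5500 m
residual clearance needed = 0.1000+0.0050+0.0600 = 0.1650 m
S_min ≈ 0.2800+0.2450+0.5500+0.1650  ⇒  S_min = 31/25 m

S_min = 31/25 m = 1.2400 m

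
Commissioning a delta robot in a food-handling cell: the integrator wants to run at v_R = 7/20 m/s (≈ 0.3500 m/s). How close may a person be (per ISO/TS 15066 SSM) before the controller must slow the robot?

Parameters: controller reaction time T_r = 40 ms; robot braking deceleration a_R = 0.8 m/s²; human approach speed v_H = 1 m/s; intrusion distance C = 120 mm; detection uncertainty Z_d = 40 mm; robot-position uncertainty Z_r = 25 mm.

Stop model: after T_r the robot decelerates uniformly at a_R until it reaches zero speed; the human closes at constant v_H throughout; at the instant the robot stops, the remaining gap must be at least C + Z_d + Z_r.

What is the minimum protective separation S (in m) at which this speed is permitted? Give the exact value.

S_min = 12049/16000 m = 0.7531 m

T_s = v_R/a_R = (7/20)/(4/5) = 0.4375 s
robot covers v_R·T_r = 0.3500·0.0400 = 0.0140 m before braking
robot under decel: 0.3500²/(2·0.8000) = 0.0766 m
person approaches 1.0000·(0.0400+0.4375) = 0.4775 m
residual clearance needed = 0.1200+0.0400+0.0250 = 0.1850 m
S_min ≈ 0.0140+0.0766+0.4775+0.1850  ⇒  S_min = 12049/16000 m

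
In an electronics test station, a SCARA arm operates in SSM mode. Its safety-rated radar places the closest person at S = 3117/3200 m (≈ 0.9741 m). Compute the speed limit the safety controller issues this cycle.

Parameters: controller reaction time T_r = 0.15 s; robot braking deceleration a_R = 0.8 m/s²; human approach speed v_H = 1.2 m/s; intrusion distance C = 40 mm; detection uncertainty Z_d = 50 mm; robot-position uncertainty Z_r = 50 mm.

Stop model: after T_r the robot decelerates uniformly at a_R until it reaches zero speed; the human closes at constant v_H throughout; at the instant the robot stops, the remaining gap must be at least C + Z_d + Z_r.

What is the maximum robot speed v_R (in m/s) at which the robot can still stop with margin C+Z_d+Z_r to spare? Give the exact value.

v_R_max = 7/20 m/s = 0.3500 m/s

collect terms ⇒ (5/8)·v_R² + (33/20)·v_R + (-2093/3200) = 0
  disc = (33/20)² − 4·(5/8)·(-2093/3200) = 27889/6400 ; √disc = 167/80
  v_R = (−(33/20) + 167/80) / (2·(5/8)) = 7/20 m/s
check:
T_s = v_R/a_R = (7/20)/(4/5) = 0.4375 s
robot covers v_R·T_r = 0.3500·0.1500 = 0.0525 m before braking
braking distance = 0.3500²/(2·0.8000) = 0.0766 m
human closes 1.2000·0.5875 = 0.7050 m
residual clearance needed = 0.0400+0.0500+0.0500 = 0.1400 m
sum ≈ 0.0525+0.0766+0.7050+0.1400 ≈ 0.9741 m = S ✓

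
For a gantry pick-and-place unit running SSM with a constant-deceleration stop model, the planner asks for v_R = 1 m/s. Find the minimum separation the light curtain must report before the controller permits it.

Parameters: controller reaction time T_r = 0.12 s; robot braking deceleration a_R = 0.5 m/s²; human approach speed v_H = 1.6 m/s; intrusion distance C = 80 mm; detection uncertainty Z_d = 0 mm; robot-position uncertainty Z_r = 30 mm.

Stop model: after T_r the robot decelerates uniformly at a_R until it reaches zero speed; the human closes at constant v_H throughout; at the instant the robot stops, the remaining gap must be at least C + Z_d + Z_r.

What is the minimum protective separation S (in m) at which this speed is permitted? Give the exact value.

stop time T_s = 1/(1/2) = 2.0000 s
robot covers v_R·T_r = 1.0000·0.1200 = 0.1200 m before braking
robot under decel: 1.0000²/(2·0.5000) = 1.0000 m
human over T_r+T_s: 1.6000·(0.1200+2.0000) = 3.3920 m
residual clearance needed = 0.0800+0.0000+0.0300 = 0.1100 m
S_min ≈ 0.1200+1.0000+3.3920+0.1100  ⇒  S_min = 2311/500 m

S_min = 2311/500 m = 4.6220 m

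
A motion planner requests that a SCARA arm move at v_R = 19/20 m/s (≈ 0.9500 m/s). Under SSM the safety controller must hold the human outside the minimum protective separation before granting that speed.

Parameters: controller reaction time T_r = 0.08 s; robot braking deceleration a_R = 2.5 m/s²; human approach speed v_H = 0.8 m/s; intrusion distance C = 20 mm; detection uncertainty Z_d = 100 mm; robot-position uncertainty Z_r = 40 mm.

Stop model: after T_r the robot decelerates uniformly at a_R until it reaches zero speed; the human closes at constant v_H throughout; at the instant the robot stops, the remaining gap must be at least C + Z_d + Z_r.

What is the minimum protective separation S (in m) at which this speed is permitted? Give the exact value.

braking lasts T_s = (19/20)/(5/2) = 0.3800 s
reaction-phase robot travel = 0.9500·0.0800 = 0.0760 m
robot covers 0.9500·0.3800 − ½·2.5000·0.3800² = 0.1805 m while stopping
human closes 0.8000·0.4600 = 0.3680 m
margins: 0.0200+0.1000+0.0400 = 0.1600 m
S_min ≈ 0.0760+0.1805+0.3680+0.1600  ⇒  S_min = 1569/2000 m

S_min = 1569/2000 m = 0.7845 m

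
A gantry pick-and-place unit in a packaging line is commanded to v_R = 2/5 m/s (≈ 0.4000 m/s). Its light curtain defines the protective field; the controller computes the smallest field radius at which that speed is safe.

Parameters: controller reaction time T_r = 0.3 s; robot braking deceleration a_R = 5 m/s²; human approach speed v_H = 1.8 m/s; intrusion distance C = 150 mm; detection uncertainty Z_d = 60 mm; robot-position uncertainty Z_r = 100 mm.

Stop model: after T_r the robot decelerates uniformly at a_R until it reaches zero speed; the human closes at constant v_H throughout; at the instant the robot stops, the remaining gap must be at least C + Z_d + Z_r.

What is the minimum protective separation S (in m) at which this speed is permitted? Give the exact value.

stop time T_s = (2/5)/5 = 0.0800 s
robot in T_r: 0.4000·0.3000 = 0.1200 m
robot covers 0.4000·0.0800 − ½·5.0000·0.0800² = 0.0160 m while stopping
human closes 1.8000·0.3800 = 0.6840 m
C+Z_d+Z_r = 0.1500+0.0600+0.1000 = 0.3100 m
S_min ≈ 0.1200+0.0160+0.6840+0.3100  ⇒  S_min = 113/100 m

S_min = 113/100 m = 1.1300 m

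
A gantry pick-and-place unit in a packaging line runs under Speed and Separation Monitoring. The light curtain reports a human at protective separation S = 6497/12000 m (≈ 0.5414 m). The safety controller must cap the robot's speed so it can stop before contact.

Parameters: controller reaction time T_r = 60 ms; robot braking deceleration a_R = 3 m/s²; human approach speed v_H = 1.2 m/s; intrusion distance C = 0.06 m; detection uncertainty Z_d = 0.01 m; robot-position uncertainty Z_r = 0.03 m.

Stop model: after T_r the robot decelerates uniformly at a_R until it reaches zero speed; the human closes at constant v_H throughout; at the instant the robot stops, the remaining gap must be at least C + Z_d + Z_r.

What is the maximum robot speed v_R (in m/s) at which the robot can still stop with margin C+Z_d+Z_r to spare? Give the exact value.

at the boundary: (1/6)·v² + (23/50)·v + (-4433/12000) = 0
  disc = (23/50)² − 4·(1/6)·(-4433/12000) = 41209/90000 ; √disc = 203/300
  v_R = (−(23/50) + 203/300) / (2·(1/6)) = 13/20 m/s
check:
stop time T_s = (13/20)/3 = 0.2167 s
robot covers v_R·T_r = 0.6500·0.0600 = 0.0390 m before braking
braking distance = 0.6500²/(2·3.0000) = 0.0704 m
human over T_r+T_s: 1.2000·(0.0600+0.2167) = 0.3320 m
margins: 0.0600+0.0100+0.0300 = 0.1000 m
sum ≈ 0.0390+0.0704+0.3320+0.1000 ≈ 0.5414 m = S ✓

v_R_max = 13/20 m/s = 0.6500 m/s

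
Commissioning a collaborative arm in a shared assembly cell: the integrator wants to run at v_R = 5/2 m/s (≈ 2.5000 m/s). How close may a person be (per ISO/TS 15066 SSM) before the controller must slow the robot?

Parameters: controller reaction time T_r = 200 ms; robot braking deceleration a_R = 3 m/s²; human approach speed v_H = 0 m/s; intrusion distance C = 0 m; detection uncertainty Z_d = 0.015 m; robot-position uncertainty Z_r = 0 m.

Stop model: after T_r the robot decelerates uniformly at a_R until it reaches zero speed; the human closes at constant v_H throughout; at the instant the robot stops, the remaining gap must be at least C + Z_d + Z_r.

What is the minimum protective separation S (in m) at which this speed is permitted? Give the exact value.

braking lasts T_s = (5/2)/3 = 0.8333 s
robot in T_r: 2.5000·0.2000 = 0.5000 m
robot covers 2.5000·0.8333 − ½·3.0000·0.8333² = 1.0417 m while stopping
human over T_r+T_s: 0.0000·(0.2000+0.8333) = 0.0000 m
C+Z_d+Z_r = 0.0000+0.0150+0.0000 = 0.0150 m
S_min ≈ 0.5000+1.0417+0.0000+0.0150  ⇒  S_min = 467/300 m

S_min = 467/300 m = 1.5567 m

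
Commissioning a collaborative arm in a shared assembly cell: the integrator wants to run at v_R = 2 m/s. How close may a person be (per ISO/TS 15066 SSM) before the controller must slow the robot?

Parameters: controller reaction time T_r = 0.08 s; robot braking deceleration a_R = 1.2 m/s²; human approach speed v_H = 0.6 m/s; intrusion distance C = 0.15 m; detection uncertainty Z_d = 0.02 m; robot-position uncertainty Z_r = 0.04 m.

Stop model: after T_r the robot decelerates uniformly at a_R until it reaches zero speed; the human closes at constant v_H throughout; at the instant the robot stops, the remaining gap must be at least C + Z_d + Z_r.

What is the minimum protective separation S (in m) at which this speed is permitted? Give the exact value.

braking lasts T_s = 2/(6/5) = 1.6667 s
reaction-phase robot travel = 2.0000·0.0800 = 0.1600 m
braking distance = 2.0000²/(2·1.2000) = 1.6667 m
person approaches 0.6000·(0.0800+1.6667) = 1.0480 m
margins: 0.1500+0.0200+0.0400 = 0.2100 m
S_min ≈ 0.1600+1.6667+1.0480+0.2100  ⇒  S_min = 4627/1500 m

S_min = 4627/1500 m = 3.0847 m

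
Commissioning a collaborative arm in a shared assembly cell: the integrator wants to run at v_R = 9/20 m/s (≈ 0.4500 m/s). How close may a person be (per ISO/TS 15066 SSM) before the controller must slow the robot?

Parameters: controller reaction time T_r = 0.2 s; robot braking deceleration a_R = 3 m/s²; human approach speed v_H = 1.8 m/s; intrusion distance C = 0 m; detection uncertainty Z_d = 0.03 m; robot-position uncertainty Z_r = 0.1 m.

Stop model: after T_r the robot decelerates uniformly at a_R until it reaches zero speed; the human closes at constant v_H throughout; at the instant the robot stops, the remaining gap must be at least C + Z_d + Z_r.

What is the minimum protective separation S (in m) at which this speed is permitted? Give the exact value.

S_min = 707/800 m = 0.8838 m

T_s = v_R/a_R = (9/20)/3 = 0.1500 s
robot in T_r: 0.4500·0.2000 = 0.0900 m
robot under decel: 0.4500²/(2·3.0000) = 0.0338 m
human over T_r+T_s: 1.8000·(0.2000+0.1500) = 0.6300 m
margins: 0.0000+0.0300+0.1000 = 0.1300 m
S_min ≈ 0.0900+0.0338+0.6300+0.1300  ⇒  S_min = 707/800 m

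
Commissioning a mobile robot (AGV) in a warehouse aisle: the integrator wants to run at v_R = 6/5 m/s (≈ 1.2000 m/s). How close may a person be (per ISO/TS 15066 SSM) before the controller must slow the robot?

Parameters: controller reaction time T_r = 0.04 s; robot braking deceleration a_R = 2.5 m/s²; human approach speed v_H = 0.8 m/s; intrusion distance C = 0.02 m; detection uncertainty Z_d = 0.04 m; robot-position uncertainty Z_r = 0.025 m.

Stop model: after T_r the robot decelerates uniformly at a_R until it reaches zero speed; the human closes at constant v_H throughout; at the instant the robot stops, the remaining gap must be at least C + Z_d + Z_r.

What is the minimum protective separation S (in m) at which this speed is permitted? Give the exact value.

T_s = v_R/a_R = (6/5)/(5/2) = 0.4800 s
robot covers v_R·T_r = 1.2000·0.0400 = 0.0480 m before braking
braking distance = 1.2000²/(2·2.5000) = 0.2880 m
person approaches 0.8000·(0.0400+0.4800) = 0.4160 m
margins: 0.0200+0.0400+0.0250 = 0.0850 m
S_min ≈ 0.0480+0.2880+0.4160+0.0850  ⇒  S_min = 837/1000 m

S_min = 837/1000 m = 0.8370 m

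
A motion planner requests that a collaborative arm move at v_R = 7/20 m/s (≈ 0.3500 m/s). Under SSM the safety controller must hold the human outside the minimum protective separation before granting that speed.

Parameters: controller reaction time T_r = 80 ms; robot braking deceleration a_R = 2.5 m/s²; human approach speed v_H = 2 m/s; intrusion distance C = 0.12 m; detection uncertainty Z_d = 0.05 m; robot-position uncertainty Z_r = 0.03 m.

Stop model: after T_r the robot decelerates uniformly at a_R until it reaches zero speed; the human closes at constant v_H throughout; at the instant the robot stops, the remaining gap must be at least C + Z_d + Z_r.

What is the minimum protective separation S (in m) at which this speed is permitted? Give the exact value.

braking lasts T_s = (7/20)/(5/2) = 0.1400 s
robot in T_r: 0.3500·0.0800 = 0.0280 m
robot under decel: 0.3500²/(2·2.5000) = 0.0245 m
human over T_r+T_s: 2.0000·(0.0800+0.1400) = 0.4400 m
margins: 0.1200+0.0500+0.0300 = 0.2000 m
S_min ≈ 0.0280+0.0245+0.4400+0.2000  ⇒  S_min = 277/400 m

S_min = 277/400 m = 0.6925 m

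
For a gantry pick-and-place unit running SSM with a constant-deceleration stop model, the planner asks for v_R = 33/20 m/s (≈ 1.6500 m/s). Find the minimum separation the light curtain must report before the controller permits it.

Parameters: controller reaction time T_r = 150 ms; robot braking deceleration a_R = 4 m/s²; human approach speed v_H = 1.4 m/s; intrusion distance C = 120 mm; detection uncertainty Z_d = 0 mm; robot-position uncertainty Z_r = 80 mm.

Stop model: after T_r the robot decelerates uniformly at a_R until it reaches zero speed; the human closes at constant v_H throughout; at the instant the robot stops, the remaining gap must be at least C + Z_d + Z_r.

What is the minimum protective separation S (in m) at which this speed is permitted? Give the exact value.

stop time T_s = (33/20)/4 = 0.4125 s
robot in T_r: 1.6500·0.1500 = 0.2475 m
robot under decel: 1.6500²/(2·4.0000) = 0.3403 m
human closes 1.4000·0.5625 = 0.7875 m
margins: 0.1200+0.0000+0.0800 = 0.2000 m
S_min ≈ 0.2475+0.3403+0.7875+0.2000  ⇒  S_min = 5041/3200 m

S_min = 5041/3200 m = 1.5753 m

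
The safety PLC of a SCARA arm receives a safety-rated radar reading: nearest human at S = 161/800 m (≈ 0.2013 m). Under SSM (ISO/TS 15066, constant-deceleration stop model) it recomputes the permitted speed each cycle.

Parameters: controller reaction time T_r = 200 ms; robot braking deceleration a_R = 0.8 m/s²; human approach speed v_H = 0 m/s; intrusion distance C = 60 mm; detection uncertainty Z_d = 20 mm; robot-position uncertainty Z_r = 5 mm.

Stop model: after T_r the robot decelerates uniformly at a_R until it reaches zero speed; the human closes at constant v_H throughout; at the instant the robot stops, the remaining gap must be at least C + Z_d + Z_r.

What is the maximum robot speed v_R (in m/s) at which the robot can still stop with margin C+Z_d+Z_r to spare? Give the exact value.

quadratic (5/8)·v² + (1/5)·v + (-93/800) = 0
  disc = (1/5)² − 4·(5/8)·(-93/800) = 529/1600 ; √disc = 23/40
  v_R = (−(1/5) + 23/40) / (2·(5/8)) = 3/10 m/s
check:
stop time T_s = (3/10)/(4/5) = 0.3750 s
robot in T_r: 0.3000·0.2000 = 0.0600 m
robot under decel: 0.3000²/(2·0.8000) = 0.0563 m
human closes 0.0000·0.5750 = 0.0000 m
margins: 0.0600+0.0200+0.0050 = 0.0850 m
sum ≈ 0.0600+0.0563+0.0000+0.0850 ≈ 0.2013 m = S ✓

v_R_max = 3/10 m/s = 0.3000 m/s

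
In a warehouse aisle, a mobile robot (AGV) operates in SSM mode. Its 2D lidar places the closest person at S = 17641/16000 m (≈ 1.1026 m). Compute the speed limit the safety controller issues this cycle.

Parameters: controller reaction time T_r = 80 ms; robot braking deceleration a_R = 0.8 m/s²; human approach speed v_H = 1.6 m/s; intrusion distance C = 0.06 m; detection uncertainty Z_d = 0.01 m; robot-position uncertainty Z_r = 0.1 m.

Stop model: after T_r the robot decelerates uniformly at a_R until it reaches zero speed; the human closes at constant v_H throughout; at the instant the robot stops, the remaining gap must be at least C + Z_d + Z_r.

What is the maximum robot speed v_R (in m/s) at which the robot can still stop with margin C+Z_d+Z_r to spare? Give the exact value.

v_R_max = 7/20 m/s = 0.3500 m/s

at the boundary: (5/8)·v² + (52/25)·v + (-12873/16000) = 0
  disc = (52/25)² − 4·(5/8)·(-12873/16000) = 1014049/160000 ; √disc = 1007/400
  v_R = (−(52/25) + 1007/400) / (2·(5/8)) = 7/20 m/s
check:
stop time T_s = (7/20)/(4/5) = 0.4375 s
robot covers v_R·T_r = 0.3500·0.0800 = 0.0280 m before braking
robot covers 0.3500·0.4375 − ½·0.8000·0.4375² = 0.0766 m while stopping
human closes 1.6000·0.5175 = 0.8280 m
residual clearance needed = 0.0600+0.0100+0.1000 = 0.1700 m
sum ≈ 0.0280+0.0766+0.8280+0.1700 ≈ 1.1026 m = S ✓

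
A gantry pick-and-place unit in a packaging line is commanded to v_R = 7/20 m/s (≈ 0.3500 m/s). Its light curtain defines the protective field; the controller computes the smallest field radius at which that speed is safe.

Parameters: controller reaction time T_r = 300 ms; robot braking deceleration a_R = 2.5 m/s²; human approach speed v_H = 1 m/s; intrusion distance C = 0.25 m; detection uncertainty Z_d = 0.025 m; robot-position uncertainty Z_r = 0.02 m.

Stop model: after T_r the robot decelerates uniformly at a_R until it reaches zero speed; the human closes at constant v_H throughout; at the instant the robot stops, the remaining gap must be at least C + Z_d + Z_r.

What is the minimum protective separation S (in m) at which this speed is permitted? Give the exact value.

T_s = v_R/a_R = (7/20)/(5/2) = 0.1400 s
robot in T_r: 0.3500·0.3000 = 0.1050 m
braking distance = 0.3500²/(2·2.5000) = 0.0245 m
person approaches 1.0000·(0.3000+0.1400) = 0.4400 m
residual clearance needed = 0.2500+0.0250+0.0200 = 0.2950 m
S_min ≈ 0.1050+0.0245+0.4400+0.2950  ⇒  S_min = 1729/2000 m

S_min = 1729/2000 m = 0.8645 m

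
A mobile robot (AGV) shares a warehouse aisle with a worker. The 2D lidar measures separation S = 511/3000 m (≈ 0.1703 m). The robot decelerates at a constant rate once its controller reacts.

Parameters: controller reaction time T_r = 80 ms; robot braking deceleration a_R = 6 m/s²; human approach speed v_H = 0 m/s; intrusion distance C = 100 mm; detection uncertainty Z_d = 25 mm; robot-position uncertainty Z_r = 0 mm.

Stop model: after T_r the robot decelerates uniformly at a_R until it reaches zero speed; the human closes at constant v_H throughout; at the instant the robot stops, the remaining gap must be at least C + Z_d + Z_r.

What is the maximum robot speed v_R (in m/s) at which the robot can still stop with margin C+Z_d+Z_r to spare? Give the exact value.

collect terms ⇒ (1/12)·v_R² + (2/25)·v_R + (-17/375) = 0
  disc = (2/25)² − 4·(1/12)·(-17/375) = 121/5625 ; √disc = 11/75
  v_R = (−(2/25) + 11/75) / (2·(1/12)) = 2/5 m/s
check:
braking lasts T_s = (2/5)/6 = 0.0667 s
reaction-phase robot travel = 0.4000·0.0800 = 0.0320 m
braking distance = 0.4000²/(2·6.0000) = 0.0133 m
human over T_r+T_s: 0.0000·(0.0800+0.0667) = 0.0000 m
C+Z_d+Z_r = 0.1000+0.0250+0.0000 = 0.1250 m
sum ≈ 0.0320+0.0133+0.0000+0.1250 ≈ 0.1703 m = S ✓

v_R_max = 2/5 m/s = 0.4000 m/s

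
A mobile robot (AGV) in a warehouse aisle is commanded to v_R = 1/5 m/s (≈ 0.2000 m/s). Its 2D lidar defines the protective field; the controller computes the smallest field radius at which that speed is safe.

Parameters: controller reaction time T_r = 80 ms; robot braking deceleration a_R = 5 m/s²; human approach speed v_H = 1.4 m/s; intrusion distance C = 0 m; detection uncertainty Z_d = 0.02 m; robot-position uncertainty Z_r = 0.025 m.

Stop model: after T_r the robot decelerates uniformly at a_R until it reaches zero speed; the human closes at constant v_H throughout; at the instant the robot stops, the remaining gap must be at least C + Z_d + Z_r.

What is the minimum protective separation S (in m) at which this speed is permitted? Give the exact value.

S_min = 233/1000 m = 0.2330 m

stop time T_s = (1/5)/5 = 0.0400 s
reaction-phase robot travel = 0.2000·0.0800 = 0.0160 m
braking distance = 0.2000²/(2·5.0000) = 0.0040 m
human over T_r+T_s: 1.4000·(0.0800+0.0400) = 0.1680 m
margins: 0.0000+0.0200+0.0250 = 0.0450 m
S_min ≈ 0.0160+0.0040+0.1680+0.0450  ⇒  S_min = 233/1000 m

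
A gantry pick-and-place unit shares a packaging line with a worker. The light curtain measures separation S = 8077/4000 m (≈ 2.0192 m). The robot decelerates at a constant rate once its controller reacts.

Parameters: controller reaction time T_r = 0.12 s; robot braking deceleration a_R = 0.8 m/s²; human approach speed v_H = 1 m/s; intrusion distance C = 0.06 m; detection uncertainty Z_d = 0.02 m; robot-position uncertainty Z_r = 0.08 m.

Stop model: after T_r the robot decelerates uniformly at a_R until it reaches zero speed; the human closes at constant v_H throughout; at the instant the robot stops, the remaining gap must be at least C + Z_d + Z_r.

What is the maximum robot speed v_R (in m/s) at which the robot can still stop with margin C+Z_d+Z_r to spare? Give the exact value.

v_R_max = 9/10 m/s = 0.9000 m/s

collect terms ⇒ (5/8)·v_R² + (137/100)·v_R + (-6957/4000) = 0
  disc = (137/100)² − 4·(5/8)·(-6957/4000) = 249001/40000 ; √disc = 499/200
  v_R = (−(137/100) + 499/200) / (2·(5/8)) = 9/10 m/s
check:
stop time T_s = (9/10)/(4/5) = 1.1250 s
robot covers v_R·T_r = 0.9000·0.1200 = 0.1080 m before braking
braking distance = 0.9000²/(2·0.8000) = 0.5062 m
human over T_r+T_s: 1.0000·(0.1200+1.1250) = 1.2450 m
margins: 0.0600+0.0200+0.0800 = 0.1600 m
sum ≈ 0.1080+0.5062+1.2450+0.1600 ≈ 2.0192 m = S ✓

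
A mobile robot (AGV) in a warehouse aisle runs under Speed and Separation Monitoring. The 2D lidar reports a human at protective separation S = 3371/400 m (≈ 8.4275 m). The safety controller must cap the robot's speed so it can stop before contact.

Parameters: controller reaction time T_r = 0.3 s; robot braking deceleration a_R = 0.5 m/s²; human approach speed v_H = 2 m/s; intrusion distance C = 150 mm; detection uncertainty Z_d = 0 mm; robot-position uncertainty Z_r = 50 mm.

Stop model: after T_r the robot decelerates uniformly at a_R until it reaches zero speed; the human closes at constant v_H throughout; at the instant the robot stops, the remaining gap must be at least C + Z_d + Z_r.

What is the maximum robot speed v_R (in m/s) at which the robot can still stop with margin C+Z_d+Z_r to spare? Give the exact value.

quadratic (1)·v² + (43/10)·v + (-3051/400) = 0
  disc = (43/10)² − 4·(1)·(-3051/400) = 49 ; √disc = 7
  v_R = (−(43/10) + 7) / (2·(1)) = 27/20 m/s
check:
stop time T_s = (27/20)/(1/2) = 2.7000 s
robot covers v_R·T_r = 1.3500·0.3000 = 0.4050 m before braking
robot under decel: 1.3500²/(2·0.5000) = 1.8225 m
human closes 2.0000·3.0000 = 6.0000 m
C+Z_d+Z_r = 0.1500+0.0000+0.0500 = 0.2000 m
sum ≈ 0.4050+1.8225+6.0000+0.2000 ≈ 8.4275 m = S ✓

v_R_max = 27/20 m/s = 1.3500 m/s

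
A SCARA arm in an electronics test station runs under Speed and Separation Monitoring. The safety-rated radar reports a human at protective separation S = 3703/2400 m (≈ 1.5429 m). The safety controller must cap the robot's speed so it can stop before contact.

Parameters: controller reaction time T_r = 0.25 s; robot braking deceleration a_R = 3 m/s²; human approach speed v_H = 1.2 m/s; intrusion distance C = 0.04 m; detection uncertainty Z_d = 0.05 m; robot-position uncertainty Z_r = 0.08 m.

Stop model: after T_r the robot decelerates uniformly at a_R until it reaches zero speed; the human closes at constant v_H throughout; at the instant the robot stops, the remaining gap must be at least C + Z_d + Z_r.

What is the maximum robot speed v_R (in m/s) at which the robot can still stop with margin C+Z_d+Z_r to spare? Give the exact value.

collect terms ⇒ (1/6)·v_R² + (13/20)·v_R + (-103/96) = 0
  disc = (13/20)² − 4·(1/6)·(-103/96) = 256/225 ; √disc = 16/15
  v_R = (−(13/20) + 16/15) / (2·(1/6)) = 5/4 m/s
check:
T_s = v_R/a_R = (5/4)/3 = 0.4167 s
robot in T_r: 1.2500·0.2500 = 0.3125 m
braking distance = 1.2500²/(2·3.0000) = 0.2604 m
human closes 1.2000·0.6667 = 0.8000 m
residual clearance needed = 0.0400+0.0500+0.0800 = 0.1700 m
sum ≈ 0.3125+0.2604+0.8000+0.1700 ≈ 1.5429 m = S ✓

v_R_max = 5/4 m/s = 1.2500 m/s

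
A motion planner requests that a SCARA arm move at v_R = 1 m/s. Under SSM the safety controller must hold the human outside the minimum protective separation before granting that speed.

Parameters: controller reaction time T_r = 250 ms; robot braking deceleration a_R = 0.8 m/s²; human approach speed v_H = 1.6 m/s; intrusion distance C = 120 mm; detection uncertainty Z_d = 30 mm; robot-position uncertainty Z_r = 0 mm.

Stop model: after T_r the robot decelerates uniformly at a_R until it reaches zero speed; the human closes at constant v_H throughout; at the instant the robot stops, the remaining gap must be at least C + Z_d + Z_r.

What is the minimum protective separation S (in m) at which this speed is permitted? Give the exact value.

braking lasts T_s = 1/(4/5) = 1.2500 s
reaction-phase robot travel = 1.0000·0.2500 = 0.2500 m
braking distance = 1.0000²/(2·0.8000) = 0.6250 m
person approaches 1.6000·(0.2500+1.2500) = 2.4000 m
C+Z_d+Z_r = 0.1200+0.0300+0.0000 = 0.1500 m
S_min ≈ 0.2500+0.6250+2.4000+0.1500  ⇒  S_min = 137/40 m

S_min = 137/40 m = 3.4250 m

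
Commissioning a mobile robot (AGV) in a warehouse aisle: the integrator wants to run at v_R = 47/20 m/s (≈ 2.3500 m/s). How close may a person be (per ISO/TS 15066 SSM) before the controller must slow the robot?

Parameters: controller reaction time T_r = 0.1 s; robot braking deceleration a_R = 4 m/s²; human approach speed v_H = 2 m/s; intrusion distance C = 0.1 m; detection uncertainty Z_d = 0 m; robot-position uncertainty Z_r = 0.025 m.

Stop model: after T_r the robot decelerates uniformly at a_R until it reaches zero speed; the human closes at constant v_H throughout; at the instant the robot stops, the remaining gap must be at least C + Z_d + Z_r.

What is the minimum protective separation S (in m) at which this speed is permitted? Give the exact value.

S_min = 7761/3200 m = 2.4253 m

braking lasts T_s = (47/20)/4 = 0.5875 s
robot covers v_R·T_r = 2.3500·0.1000 = 0.2350 m before braking
robot under decel: 2.3500²/(2·4.0000) = 0.6903 m
person approaches 2.0000·(0.1000+0.5875) = 1.3750 m
residual clearance needed = 0.1000+0.0000+0.0250 = 0.1250 m
S_min ≈ 0.2350+0.6903+1.3750+0.1250  ⇒  S_min = 7761/3200 m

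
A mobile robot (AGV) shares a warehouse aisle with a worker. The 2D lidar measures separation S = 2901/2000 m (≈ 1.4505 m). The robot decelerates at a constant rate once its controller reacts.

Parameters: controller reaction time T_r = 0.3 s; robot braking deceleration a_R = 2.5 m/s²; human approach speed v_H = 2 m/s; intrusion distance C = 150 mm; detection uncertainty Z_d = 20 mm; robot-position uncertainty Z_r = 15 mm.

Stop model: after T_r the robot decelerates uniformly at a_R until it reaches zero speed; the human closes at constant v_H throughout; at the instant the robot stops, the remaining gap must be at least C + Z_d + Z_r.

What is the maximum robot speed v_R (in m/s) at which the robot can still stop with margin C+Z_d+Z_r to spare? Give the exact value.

v_R_max = 11/20 m/s = 0.5500 m/s

quadratic (1/5)·v² + (11/10)·v + (-1331/2000) = 0
  disc = (11/10)² − 4·(1/5)·(-1331/2000) = 1089/625 ; √disc = 33/25
  v_R = (−(11/10) + 33/25) / (2·(1/5)) = 11/20 m/s
check:
T_s = v_R/a_R = (11/20)/(5/2) = 0.2200 s
robot in T_r: 0.5500·0.3000 = 0.1650 m
robot under decel: 0.5500²/(2·2.5000) = 0.0605 m
human over T_r+T_s: 2.0000·(0.3000+0.2200) = 1.0400 m
residual clearance needed = 0.1500+0.0200+0.0150 = 0.1850 m
sum ≈ 0.1650+0.0605+1.0400+0.1850 ≈ 1.4505 m = S ✓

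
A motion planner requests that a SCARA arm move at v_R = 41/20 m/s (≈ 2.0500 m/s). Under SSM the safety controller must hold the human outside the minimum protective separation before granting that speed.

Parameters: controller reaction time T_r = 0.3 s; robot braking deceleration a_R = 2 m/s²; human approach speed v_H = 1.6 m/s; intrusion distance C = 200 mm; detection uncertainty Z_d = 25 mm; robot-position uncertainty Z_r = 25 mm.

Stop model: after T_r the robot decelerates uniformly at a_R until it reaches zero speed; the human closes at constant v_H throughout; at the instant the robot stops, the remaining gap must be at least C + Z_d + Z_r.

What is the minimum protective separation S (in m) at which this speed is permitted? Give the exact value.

T_s = v_R/a_R = (41/20)/2 = 1.0250 s
reaction-phase robot travel = 2.0500·0.3000 = 0.6150 m
braking distance = 2.0500²/(2·2.0000) = 1.0506 m
human closes 1.6000·1.3250 = 2.1200 m
margins: 0.2000+0.0250+0.0250 = 0.2500 m
S_min ≈ 0.6150+1.0506+2.1200+0.2500  ⇒  S_min = 6457/1600 m

S_min = 6457/1600 m = 4.0356 m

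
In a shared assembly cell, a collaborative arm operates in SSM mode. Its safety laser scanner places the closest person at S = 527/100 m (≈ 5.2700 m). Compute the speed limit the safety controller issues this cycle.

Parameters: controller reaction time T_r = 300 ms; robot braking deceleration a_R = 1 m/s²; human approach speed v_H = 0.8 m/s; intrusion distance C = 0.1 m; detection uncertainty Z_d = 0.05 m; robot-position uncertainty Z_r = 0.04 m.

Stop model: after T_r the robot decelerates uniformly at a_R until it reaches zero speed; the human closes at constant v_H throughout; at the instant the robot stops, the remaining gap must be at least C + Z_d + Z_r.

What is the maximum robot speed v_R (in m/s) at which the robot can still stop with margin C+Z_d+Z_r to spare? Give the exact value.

at the boundary: (1/2)·v² + (11/10)·v + (-121/25) = 0
  disc = (11/10)² − 4·(1/2)·(-121/25) = 1089/100 ; √disc = 33/10
  v_R = (−(11/10) + 33/10) / (2·(1/2)) = 11/5 m/s
check:
braking lasts T_s = (11/5)/1 = 2.2000 s
robot covers v_R·T_r = 2.2000·0.3000 = 0.6600 m before braking
robot covers 2.2000·2.2000 − ½·1.0000·2.2000² = 2.4200 m while stopping
person approaches 0.8000·(0.3000+2.2000) = 2.0000 m
margins: 0.1000+0.0500+0.0400 = 0.1900 m
sum ≈ 0.6600+2.4200+2.0000+0.1900 ≈ 5.2700 m = S ✓

v_R_max = 11/5 m/s = 2.2000 m/s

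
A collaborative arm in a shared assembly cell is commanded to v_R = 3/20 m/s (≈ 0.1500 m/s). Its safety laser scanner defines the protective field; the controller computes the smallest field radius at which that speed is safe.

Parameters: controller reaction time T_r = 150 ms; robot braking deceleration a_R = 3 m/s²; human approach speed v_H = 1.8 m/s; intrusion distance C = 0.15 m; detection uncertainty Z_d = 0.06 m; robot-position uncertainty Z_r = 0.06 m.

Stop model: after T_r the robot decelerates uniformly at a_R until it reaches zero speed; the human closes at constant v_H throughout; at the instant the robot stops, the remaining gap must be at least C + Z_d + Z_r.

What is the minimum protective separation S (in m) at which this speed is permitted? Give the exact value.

S_min = 21/32 m = 0.6562 m

braking lasts T_s = (3/20)/3 = 0.0500 s
reaction-phase robot travel = 0.1500·0.1500 = 0.0225 m
robot covers 0.1500·0.0500 − ½·3.0000·0.0500² = 0.0037 m while stopping
human over T_r+T_s: 1.8000·(0.1500+0.0500) = 0.3600 m
margins: 0.1500+0.0600+0.0600 = 0.2700 m
S_min ≈ 0.0225+0.0037+0.3600+0.2700  ⇒  S_min = 21/32 m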